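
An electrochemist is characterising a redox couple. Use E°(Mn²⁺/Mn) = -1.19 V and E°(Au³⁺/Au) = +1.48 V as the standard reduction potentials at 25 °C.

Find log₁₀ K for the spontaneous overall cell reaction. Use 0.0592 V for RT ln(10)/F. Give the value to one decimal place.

Cathode: Au³⁺/Au; anode: Mn²⁺/Mn. E°cell = +2.67 V, n = 6.
log K = nE°cell / 0.0592 = (6)(+2.67) / 0.0592 = 270.6.

270.6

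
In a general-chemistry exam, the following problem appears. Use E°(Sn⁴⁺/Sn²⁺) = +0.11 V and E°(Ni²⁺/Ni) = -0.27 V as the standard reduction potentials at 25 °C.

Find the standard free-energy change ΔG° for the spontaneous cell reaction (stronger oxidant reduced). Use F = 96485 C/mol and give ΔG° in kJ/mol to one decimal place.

Sn⁴⁺/Sn²⁺ (E° = +0.11 V) is the cathode; Ni²⁺/Ni (E° = -0.27 V) is the anode, so E°cell = +0.38 V.
Balancing electrons gives n = 2 (lcm of 2 and 2).
ΔG° = −nFE° = −(2)(96485)(+0.38) = -73,329 J = -73.3 kJ/mol.

-73.3 kJ/mol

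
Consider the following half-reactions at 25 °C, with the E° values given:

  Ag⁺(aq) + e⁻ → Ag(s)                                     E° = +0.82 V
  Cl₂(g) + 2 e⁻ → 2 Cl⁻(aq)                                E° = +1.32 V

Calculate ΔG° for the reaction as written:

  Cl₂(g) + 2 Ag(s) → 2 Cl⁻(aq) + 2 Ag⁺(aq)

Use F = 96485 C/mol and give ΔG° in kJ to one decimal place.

-96.5 kJ

As written, Cl₂/Cl⁻ is reduced (cathode) and Ag⁺/Ag is oxidised (anode), so E°cell = (+1.32) − (+0.82) = +0.50 V.
Balancing electrons gives n = 2.
ΔG° = −nFE° = −(2)(96485)(+0.50) = -96,485 J = -96.5 kJ.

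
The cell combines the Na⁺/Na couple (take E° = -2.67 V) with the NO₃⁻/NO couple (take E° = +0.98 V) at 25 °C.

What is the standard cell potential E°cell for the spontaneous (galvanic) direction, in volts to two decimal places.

+3.65 V

The NO₃⁻/NO couple has the higher reduction potential, so it is the cathode; Na⁺/Na is oxidised at the anode.
E°cell = E°(cathode) − E°(anode) = (+0.98) − (-2.67) = +3.65 V.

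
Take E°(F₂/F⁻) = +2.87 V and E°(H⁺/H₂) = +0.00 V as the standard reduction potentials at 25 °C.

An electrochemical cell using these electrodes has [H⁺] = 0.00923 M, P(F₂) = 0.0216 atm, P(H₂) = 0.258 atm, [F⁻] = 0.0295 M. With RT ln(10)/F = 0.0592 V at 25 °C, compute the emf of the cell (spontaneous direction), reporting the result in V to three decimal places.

F₂/F⁻ is the cathode (higher E°), H⁺/H₂ the anode: E°cell = +2.87 − (+0.00) = +2.87 V, n = 2.
Overall: F₂(g) + H₂(g) → 2 F⁻(aq) + 2 H⁺(aq)
Q = [F⁻]^2·[H⁺]^2 / (P(F₂)·P(H₂)); log Q = -4.876.
E = E° − (0.0592/n) log Q = +2.87 − (0.0592/2)(-4.876) = +3.014 V.

+3.014 V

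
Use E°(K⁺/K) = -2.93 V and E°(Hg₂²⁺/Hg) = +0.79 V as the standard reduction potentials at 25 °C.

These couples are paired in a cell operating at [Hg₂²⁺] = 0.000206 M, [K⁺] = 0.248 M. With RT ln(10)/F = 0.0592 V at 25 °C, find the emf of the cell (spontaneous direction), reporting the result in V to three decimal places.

Hg₂²⁺/Hg is the cathode (higher E°), K⁺/K the anode: E°cell = +0.79 − (-2.93) = +3.72 V, n = 2.
Overall: Hg₂²⁺(aq) + 2 K(s) → 2 Hg(l) + 2 K⁺(aq)
Q = [K⁺]^2 / ([Hg₂²⁺]); log Q = 2.475.
E = E° − (0.0592/n) log Q = +3.72 − (0.0592/2)(2.475) = +3.647 V.

+3.647 V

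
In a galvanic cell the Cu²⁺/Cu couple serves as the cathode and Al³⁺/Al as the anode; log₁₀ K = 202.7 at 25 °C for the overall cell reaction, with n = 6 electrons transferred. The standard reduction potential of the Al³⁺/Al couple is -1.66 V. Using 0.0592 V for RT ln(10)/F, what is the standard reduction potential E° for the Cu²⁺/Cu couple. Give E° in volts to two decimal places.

E°cell = (0.0592/n)·log K = (0.0592/6)(202.7) = +2.000 V.
Since Cu²⁺/Cu is the cathode and Al³⁺/Al the anode, E°cell = E°(Cu²⁺/Cu) − E°(Al³⁺/Al).
So E°(Cu²⁺/Cu) = E°cell + E°(Al³⁺/Al) = +2.000 + (-1.66) = +0.34 V.

+0.34 V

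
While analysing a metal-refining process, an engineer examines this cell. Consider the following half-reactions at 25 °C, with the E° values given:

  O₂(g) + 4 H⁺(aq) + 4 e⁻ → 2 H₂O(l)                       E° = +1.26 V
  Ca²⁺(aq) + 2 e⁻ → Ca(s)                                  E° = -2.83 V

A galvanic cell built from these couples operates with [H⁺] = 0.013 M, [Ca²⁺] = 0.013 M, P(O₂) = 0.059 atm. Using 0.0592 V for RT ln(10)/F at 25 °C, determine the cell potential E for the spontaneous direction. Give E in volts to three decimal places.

+4.016 V

O₂/H₂O is the cathode (higher E°), Ca²⁺/Ca the anode: E°cell = +1.26 − (-2.83) = +4.09 V, n = 4.
Overall: O₂(g) + 4 H⁺(aq) + 2 Ca(s) → 2 H₂O(l) + 2 Ca²⁺(aq)
Q = [Ca²⁺]^2 / (P(O₂)·[H⁺]^4); log Q = 5.001.
E = E° − (0.0592/n) log Q = +4.09 − (0.0592/4)(5.001) = +4.016 V.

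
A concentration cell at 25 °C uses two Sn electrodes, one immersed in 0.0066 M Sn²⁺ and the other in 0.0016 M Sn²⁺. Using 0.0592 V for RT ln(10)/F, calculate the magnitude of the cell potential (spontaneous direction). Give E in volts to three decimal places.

+0.018 V

For a concentration cell E°cell = 0. The 0.0066 M side is the cathode (reduction is favoured where [Sn²⁺] is higher).
With n = 2, E = −(0.0592/2) log([Sn²⁺]ₐₙ/[Sn²⁺]꜀ₐₜ) = −(0.0592/2) log(0.0016/0.0066) = −(0.0592/2)(-0.615) = +0.018 V.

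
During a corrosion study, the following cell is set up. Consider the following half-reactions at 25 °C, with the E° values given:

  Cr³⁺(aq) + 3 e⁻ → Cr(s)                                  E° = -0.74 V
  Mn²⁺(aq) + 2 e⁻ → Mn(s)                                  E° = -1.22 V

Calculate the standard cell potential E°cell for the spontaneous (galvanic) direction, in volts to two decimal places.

The Cr³⁺/Cr couple has the higher reduction potential, so it is the cathode; Mn²⁺/Mn is oxidised at the anode.
E°cell = E°(cathode) − E°(anode) = (-0.74) − (-1.22) = +0.48 V.
Since E°cell > 0, the reaction is spontaneous under standard conditions.

+0.48 V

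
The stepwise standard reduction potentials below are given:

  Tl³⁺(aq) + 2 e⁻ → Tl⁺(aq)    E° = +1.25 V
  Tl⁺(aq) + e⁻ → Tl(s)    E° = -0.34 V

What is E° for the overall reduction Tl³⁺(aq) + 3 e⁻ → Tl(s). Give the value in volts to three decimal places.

+0.720 V

Since ΔG° = −nFE° is additive over sequential reductions, n₃E°₃ = n₁E°₁ + n₂E°₂.
E°₃ = (2×+1.25 + 1×-0.34) / 3 = (+2.160) / 3 = +0.720 V.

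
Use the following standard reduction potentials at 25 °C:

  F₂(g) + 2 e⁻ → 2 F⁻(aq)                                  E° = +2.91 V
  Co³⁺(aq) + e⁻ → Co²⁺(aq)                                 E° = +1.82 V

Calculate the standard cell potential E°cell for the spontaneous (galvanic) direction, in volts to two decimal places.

The F₂/F⁻ couple has the higher reduction potential, so it is the cathode; Co³⁺/Co²⁺ is oxidised at the anode.
E°cell = E°(cathode) − E°(anode) = (+2.91) − (+1.82) = +1.09 V.

+1.09 V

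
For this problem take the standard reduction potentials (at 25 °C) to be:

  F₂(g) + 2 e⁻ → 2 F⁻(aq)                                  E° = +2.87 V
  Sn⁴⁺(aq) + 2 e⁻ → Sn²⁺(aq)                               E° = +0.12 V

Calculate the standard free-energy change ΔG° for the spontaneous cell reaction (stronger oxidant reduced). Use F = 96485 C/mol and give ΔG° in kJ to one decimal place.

-530.7 kJ

F₂/F⁻ (E° = +2.87 V) is the cathode; Sn⁴⁺/Sn²⁺ (E° = +0.12 V) is the anode, so E°cell = +2.75 V.
Balancing electrons gives n = 2 (lcm of 2 and 2).
ΔG° = −nFE° = −(2)(96485)(+2.75) = -530,668 J = -530.7 kJ.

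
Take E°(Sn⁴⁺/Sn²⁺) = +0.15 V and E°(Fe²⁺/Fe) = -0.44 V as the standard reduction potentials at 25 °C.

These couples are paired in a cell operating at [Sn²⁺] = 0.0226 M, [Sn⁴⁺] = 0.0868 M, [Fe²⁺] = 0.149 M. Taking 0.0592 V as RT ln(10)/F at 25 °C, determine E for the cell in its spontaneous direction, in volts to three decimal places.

Sn⁴⁺/Sn²⁺ is the cathode (higher E°), Fe²⁺/Fe the anode: E°cell = +0.15 − (-0.44) = +0.59 V, n = 2.
Overall: Sn⁴⁺(aq) + Fe(s) → Sn²⁺(aq) + Fe²⁺(aq)
Q = [Sn²⁺]·[Fe²⁺] / ([Sn⁴⁺]); log Q = -1.411.
E = E° − (0.0592/n) log Q = +0.59 − (0.0592/2)(-1.411) = +0.632 V.

+0.632 V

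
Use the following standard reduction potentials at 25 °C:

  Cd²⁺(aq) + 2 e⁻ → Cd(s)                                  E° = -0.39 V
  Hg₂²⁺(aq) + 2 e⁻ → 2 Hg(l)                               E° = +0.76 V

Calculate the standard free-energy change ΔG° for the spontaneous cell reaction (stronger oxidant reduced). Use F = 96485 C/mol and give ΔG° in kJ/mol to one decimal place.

Hg₂²⁺/Hg (E° = +0.76 V) is the cathode; Cd²⁺/Cd (E° = -0.39 V) is the anode, so E°cell = +1.15 V.
Balancing electrons gives n = 2 (lcm of 2 and 2).
ΔG° = −nFE° = −(2)(96485)(+1.15) = -221,915 J = -221.9 kJ/mol.

-221.9 kJ/mol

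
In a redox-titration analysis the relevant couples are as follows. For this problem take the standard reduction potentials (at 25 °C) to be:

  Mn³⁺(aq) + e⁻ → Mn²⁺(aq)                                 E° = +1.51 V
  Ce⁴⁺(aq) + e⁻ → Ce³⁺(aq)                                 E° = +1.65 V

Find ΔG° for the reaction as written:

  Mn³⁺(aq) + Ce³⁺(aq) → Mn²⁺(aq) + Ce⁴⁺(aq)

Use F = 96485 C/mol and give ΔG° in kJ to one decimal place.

+13.5 kJ

As written, Mn³⁺/Mn²⁺ is reduced (cathode) and Ce⁴⁺/Ce³⁺ is oxidised (anode), so E°cell = (+1.51) − (+1.65) = -0.14 V.
Balancing electrons gives n = 1.
ΔG° = −nFE° = −(1)(96485)(-0.14) = 13,508 J = +13.5 kJ.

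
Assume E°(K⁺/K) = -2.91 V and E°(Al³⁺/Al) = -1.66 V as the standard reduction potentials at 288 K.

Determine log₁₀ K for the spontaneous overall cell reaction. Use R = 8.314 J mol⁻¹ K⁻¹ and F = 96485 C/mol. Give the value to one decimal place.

Cathode: Al³⁺/Al; anode: K⁺/K. E°cell = (-1.66) − (-2.91) = +1.25 V, with n = 3.
ΔG° = −nFE° = −RT ln K, so ln K = nFE°/(RT) = (3)(96485)(+1.25) / ((8.314)(288)) = 151.108.
log₁₀ K = 151.108 / ln 10 = 65.6.

65.6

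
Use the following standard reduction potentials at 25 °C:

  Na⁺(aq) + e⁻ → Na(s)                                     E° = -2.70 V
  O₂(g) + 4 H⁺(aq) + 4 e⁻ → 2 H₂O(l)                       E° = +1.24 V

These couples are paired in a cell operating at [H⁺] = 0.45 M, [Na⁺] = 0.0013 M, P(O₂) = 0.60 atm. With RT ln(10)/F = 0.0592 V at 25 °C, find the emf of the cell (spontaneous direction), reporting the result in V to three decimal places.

+4.087 V

O₂/H₂O is the cathode (higher E°), Na⁺/Na the anode: E°cell = +1.24 − (-2.70) = +3.94 V, n = 4.
Overall: O₂(g) + 4 H⁺(aq) + 4 Na(s) → 2 H₂O(l) + 4 Na⁺(aq)
Q = [Na⁺]^4 / (P(O₂)·[H⁺]^4); log Q = -9.935.
E = E° − (0.0592/n) log Q = +3.94 − (0.0592/4)(-9.935) = +4.087 V.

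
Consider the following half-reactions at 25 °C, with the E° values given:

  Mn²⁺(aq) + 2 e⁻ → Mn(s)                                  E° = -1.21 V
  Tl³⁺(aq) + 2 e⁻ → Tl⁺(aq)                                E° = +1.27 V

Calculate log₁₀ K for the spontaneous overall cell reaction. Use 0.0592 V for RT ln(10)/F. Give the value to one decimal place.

Cathode: Tl³⁺/Tl⁺; anode: Mn²⁺/Mn. E°cell = +2.48 V, n = 2.
log K = nE°cell / 0.0592 = (2)(+2.48) / 0.0592 = 83.8.

83.8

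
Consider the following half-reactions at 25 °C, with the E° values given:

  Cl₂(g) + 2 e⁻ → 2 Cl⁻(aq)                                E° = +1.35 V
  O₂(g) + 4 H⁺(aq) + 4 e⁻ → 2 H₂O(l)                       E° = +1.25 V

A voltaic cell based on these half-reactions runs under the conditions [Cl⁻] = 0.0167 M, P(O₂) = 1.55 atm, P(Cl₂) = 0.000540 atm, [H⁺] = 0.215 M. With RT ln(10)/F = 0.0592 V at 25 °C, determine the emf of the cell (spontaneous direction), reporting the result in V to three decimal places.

+0.145 V

Cl₂/Cl⁻ is the cathode (higher E°), O₂/H₂O the anode: E°cell = +1.35 − (+1.25) = +0.10 V, n = 4.
Overall: 2 Cl₂(g) + 2 H₂O(l) → 4 Cl⁻(aq) + O₂(g) + 4 H⁺(aq)
Q = [Cl⁻]^4·P(O₂)·[H⁺]^4 / (P(Cl₂)^2); log Q = -3.054.
E = E° − (0.0592/n) log Q = +0.10 − (0.0592/4)(-3.054) = +0.145 V.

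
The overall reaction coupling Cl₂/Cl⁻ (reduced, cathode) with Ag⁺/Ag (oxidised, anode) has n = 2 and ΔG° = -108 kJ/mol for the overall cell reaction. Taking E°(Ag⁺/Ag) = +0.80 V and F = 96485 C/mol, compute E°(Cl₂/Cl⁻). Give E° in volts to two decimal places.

+1.36 V

E°cell = −ΔG°/(nF) = −(-108×10³)/((2)(96485)) = +0.560 V.
Since Cl₂/Cl⁻ is the cathode and Ag⁺/Ag the anode, E°cell = E°(Cl₂/Cl⁻) − E°(Ag⁺/Ag).
So E°(Cl₂/Cl⁻) = E°cell + E°(Ag⁺/Ag) = +0.560 + (+0.80) = +1.36 V.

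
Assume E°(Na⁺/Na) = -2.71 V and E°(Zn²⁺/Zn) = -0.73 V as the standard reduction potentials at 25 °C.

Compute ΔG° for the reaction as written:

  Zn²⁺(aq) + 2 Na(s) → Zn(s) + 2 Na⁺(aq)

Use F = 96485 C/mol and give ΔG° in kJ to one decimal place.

As written, Zn²⁺/Zn is reduced (cathode) and Na⁺/Na is oxidised (anode), so E°cell = (-0.73) − (-2.71) = +1.98 V.
Balancing electrons gives n = 2.
ΔG° = −nFE° = −(2)(96485)(+1.98) = -382,081 J = -382.1 kJ.

-382.1 kJ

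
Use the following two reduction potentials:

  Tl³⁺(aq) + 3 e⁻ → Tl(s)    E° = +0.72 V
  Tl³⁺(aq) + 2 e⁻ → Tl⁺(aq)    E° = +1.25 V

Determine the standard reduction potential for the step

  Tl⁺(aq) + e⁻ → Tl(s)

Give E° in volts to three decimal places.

-0.340 V

Sequential free energies add, so n₃E°₃ = n₁E°₁ + n₂E°₂.
With n₃ = 3, and the known step contributing 2×(+1.25) V, the unknown satisfies 1·E° = 3×(+0.72) − 2×(+1.25) = -0.340.
E° = -0.340 / 1 = -0.340 V.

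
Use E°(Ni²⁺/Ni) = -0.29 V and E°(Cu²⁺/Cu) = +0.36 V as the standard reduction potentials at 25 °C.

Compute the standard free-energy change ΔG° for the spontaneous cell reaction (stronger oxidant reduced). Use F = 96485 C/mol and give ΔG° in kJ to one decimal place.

-125.4 kJ

Cu²⁺/Cu (E° = +0.36 V) is the cathode; Ni²⁺/Ni (E° = -0.29 V) is the anode, so E°cell = +0.65 V.
Balancing electrons gives n = 2 (lcm of 2 and 2).
ΔG° = −nFE° = −(2)(96485)(+0.65) = -125,430 J = -125.4 kJ.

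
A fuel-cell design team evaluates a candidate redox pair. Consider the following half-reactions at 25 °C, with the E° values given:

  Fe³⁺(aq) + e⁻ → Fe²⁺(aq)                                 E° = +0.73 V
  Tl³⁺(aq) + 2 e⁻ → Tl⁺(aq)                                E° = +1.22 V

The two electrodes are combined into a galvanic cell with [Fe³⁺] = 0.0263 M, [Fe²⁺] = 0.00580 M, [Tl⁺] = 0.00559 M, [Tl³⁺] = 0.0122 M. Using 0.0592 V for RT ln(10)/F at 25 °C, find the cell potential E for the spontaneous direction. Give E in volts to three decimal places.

+0.461 V

Tl³⁺/Tl⁺ is the cathode (higher E°), Fe³⁺/Fe²⁺ the anode: E°cell = +1.22 − (+0.73) = +0.49 V, n = 2.
Overall: Tl³⁺(aq) + 2 Fe²⁺(aq) → Tl⁺(aq) + 2 Fe³⁺(aq)
Q = [Tl⁺]·[Fe³⁺]^2 / ([Tl³⁺]·[Fe²⁺]^2); log Q = 0.974.
E = E° − (0.0592/n) log Q = +0.49 − (0.0592/2)(0.974) = +0.461 V.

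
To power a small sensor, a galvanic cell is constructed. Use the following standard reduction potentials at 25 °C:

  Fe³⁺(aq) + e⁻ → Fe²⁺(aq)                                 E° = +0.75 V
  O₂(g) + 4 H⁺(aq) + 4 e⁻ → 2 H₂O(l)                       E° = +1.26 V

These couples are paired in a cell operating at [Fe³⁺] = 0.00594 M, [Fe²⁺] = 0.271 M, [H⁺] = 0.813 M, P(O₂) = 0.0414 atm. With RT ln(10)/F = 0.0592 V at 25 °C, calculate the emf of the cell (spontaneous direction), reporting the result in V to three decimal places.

+0.582 V

O₂/H₂O is the cathode (higher E°), Fe³⁺/Fe²⁺ the anode: E°cell = +1.26 − (+0.75) = +0.51 V, n = 4.
Overall: O₂(g) + 4 H⁺(aq) + 4 Fe²⁺(aq) → 2 H₂O(l) + 4 Fe³⁺(aq)
Q = [Fe³⁺]^4 / (P(O₂)·[H⁺]^4·[Fe²⁺]^4); log Q = -4.894.
E = E° − (0.0592/n) log Q = +0.51 − (0.0592/4)(-4.894) = +0.582 V.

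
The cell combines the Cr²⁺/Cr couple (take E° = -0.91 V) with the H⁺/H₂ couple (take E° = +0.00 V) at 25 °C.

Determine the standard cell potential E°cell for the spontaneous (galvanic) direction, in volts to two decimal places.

The H⁺/H₂ couple has the higher reduction potential, so it is the cathode; Cr²⁺/Cr is oxidised at the anode.
E°cell = E°(cathode) − E°(anode) = (+0.00) − (-0.91) = +0.91 V.

+0.91 V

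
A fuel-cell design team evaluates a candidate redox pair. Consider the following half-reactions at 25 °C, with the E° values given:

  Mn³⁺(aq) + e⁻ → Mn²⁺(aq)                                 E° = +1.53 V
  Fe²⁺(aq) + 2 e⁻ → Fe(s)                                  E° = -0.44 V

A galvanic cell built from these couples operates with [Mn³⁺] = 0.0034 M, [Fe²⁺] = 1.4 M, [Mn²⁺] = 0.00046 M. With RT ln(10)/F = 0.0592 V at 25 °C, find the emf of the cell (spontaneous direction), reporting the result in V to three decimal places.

+2.017 V

Mn³⁺/Mn²⁺ is the cathode (higher E°), Fe²⁺/Fe the anode: E°cell = +1.53 − (-0.44) = +1.97 V, n = 2.
Overall: 2 Mn³⁺(aq) + Fe(s) → 2 Mn²⁺(aq) + Fe²⁺(aq)
Q = [Mn²⁺]^2·[Fe²⁺] / ([Mn³⁺]^2); log Q = -1.591.
E = E° − (0.0592/n) log Q = +1.97 − (0.0592/2)(-1.591) = +2.017 V.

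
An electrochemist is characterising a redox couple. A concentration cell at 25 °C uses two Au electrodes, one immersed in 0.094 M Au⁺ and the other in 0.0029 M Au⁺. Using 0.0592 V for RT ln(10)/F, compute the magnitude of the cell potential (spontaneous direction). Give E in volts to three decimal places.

For a concentration cell E°cell = 0. The 0.094 M side is the cathode (reduction is favoured where [Au⁺] is higher).
With n = 1, E = −(0.0592/1) log([Au⁺]ₐₙ/[Au⁺]꜀ₐₜ) = −(0.0592/1) log(0.0029/0.094) = −(0.0592/1)(-1.511) = +0.089 V.

+0.089 V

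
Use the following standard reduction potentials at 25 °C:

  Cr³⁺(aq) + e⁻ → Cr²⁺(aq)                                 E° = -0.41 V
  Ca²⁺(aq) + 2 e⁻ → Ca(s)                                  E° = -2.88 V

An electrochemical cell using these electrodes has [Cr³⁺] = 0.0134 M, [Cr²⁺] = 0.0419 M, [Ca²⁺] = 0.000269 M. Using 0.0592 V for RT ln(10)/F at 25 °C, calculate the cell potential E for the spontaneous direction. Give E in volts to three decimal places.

Cr³⁺/Cr²⁺ is the cathode (higher E°), Ca²⁺/Ca the anode: E°cell = -0.41 − (-2.88) = +2.47 V, n = 2.
Overall: 2 Cr³⁺(aq) + Ca(s) → 2 Cr²⁺(aq) + Ca²⁺(aq)
Q = [Cr²⁺]^2·[Ca²⁺] / ([Cr³⁺]^2); log Q = -2.580.
E = E° − (0.0592/n) log Q = +2.47 − (0.0592/2)(-2.580) = +2.546 V.

+2.546 V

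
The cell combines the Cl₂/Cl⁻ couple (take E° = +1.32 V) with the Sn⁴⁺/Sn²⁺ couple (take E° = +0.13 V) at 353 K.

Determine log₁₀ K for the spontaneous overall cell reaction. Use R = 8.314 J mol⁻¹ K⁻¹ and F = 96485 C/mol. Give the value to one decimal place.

34.0

Cathode: Cl₂/Cl⁻; anode: Sn⁴⁺/Sn²⁺. E°cell = (+1.32) − (+0.13) = +1.19 V, with n = 2.
ΔG° = −nFE° = −RT ln K, so ln K = nFE°/(RT) = (2)(96485)(+1.19) / ((8.314)(353)) = 78.244.
log₁₀ K = 78.244 / ln 10 = 34.0.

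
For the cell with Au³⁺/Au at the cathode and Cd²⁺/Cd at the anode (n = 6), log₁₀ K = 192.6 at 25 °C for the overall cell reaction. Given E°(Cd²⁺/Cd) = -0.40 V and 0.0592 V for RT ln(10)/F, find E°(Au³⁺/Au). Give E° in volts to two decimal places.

+1.50 V

E°cell = (0.0592/n)·log K = (0.0592/6)(192.6) = +1.900 V.
Since Au³⁺/Au is the cathode and Cd²⁺/Cd the anode, E°cell = E°(Au³⁺/Au) − E°(Cd²⁺/Cd).
So E°(Au³⁺/Au) = E°cell + E°(Cd²⁺/Cd) = +1.900 + (-0.40) = +1.50 V.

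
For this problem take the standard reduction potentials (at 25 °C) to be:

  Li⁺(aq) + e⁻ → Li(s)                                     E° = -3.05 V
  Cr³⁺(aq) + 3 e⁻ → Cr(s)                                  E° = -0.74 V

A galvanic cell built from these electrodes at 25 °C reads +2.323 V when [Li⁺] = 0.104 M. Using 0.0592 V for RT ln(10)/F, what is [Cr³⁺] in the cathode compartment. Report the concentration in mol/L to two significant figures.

Cr³⁺/Cr is the cathode, Li⁺/Li the anode: E°cell = +2.31 V, n = 3.
Overall reaction: Cr³⁺(aq) + 3 Li(s) → Cr(s) + 3 Li⁺(aq); Q = [Li⁺]^3/[Cr³⁺]^1.
From E = E° − (0.0592/n) log Q: log Q = (E° − E)·n/0.0592 = (+2.31 − (+2.323))·3/0.0592 = -0.6588.
So 1·log[Cr³⁺] = 3·log(0.104) − log Q = -2.9489 − (-0.6588) = -2.2901; [Cr³⁺] = 10^(-2.2901) ≈ 0.0051 M.

0.0051 M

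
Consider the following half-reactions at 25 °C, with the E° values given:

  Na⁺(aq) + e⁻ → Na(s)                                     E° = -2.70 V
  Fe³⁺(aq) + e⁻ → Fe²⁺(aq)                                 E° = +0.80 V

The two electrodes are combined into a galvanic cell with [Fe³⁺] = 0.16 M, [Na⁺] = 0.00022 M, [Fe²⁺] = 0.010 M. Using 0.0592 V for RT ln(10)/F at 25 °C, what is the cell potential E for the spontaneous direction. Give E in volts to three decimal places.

Fe³⁺/Fe²⁺ is the cathode (higher E°), Na⁺/Na the anode: E°cell = +0.80 − (-2.70) = +3.50 V, n = 1.
Overall: Fe³⁺(aq) + Na(s) → Fe²⁺(aq) + Na⁺(aq)
Q = [Fe²⁺]·[Na⁺] / ([Fe³⁺]); log Q = -4.862.
E = E° − (0.0592/n) log Q = +3.50 − (0.0592/1)(-4.862) = +3.788 V.

+3.788 V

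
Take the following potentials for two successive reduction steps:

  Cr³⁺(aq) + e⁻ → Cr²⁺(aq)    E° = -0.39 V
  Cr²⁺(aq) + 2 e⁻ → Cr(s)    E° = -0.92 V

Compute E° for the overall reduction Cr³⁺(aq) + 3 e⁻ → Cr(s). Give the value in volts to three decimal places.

-0.743 V

Adding the free-energy changes (−nFE°) of the two steps gives −n₃FE°₃ = −n₁FE°₁ − n₂FE°₂.
E°₃ = (1×-0.39 + 2×-0.92) / 3 = (-2.230) / 3 = -0.743 V.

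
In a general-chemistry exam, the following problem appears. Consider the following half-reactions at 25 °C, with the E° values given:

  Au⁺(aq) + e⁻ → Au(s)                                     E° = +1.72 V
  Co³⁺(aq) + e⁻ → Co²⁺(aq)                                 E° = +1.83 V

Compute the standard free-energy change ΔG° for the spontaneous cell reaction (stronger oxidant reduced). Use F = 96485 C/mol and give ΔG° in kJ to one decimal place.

-10.6 kJ

Co³⁺/Co²⁺ (E° = +1.83 V) is the cathode; Au⁺/Au (E° = +1.72 V) is the anode, so E°cell = +0.11 V.
Balancing electrons gives n = 1 (lcm of 1 and 1).
ΔG° = −nFE° = −(1)(96485)(+0.11) = -10,613 J = -10.6 kJ.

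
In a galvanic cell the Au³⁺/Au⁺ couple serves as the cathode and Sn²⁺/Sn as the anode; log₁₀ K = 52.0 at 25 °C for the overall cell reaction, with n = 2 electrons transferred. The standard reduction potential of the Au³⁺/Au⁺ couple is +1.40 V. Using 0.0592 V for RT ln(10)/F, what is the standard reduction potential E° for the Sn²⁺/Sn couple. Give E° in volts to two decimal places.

E°cell = (0.0592/n)·log K = (0.0592/2)(52.0) = +1.539 V.
Since Au³⁺/Au⁺ is the cathode and Sn²⁺/Sn the anode, E°cell = E°(Au³⁺/Au⁺) − E°(Sn²⁺/Sn).
So E°(Sn²⁺/Sn) = E°(Au³⁺/Au⁺) − E°cell = (+1.40) − (+1.539) = -0.14 V.

-0.14 V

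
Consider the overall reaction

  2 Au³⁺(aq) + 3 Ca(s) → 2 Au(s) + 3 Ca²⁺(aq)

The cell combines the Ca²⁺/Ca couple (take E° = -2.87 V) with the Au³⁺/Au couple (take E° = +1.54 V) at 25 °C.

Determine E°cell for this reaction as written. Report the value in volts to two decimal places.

The Au³⁺/Au couple has the higher reduction potential, so it is the cathode; Ca²⁺/Ca is oxidised at the anode.
E°cell = E°(cathode) − E°(anode) = (+1.54) − (-2.87) = +4.41 V.
Since E°cell > 0, the reaction is spontaneous under standard conditions.

+4.41 V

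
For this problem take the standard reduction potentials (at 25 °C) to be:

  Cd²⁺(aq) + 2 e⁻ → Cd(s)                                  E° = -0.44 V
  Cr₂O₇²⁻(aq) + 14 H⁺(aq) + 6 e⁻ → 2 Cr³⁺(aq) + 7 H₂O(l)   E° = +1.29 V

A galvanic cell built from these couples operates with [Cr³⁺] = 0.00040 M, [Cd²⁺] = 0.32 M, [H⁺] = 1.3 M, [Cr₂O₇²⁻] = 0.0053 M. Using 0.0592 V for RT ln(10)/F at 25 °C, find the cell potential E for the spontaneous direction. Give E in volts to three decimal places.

Cr₂O₇²⁻/Cr³⁺ is the cathode (higher E°), Cd²⁺/Cd the anode: E°cell = +1.29 − (-0.44) = +1.73 V, n = 6.
Overall: Cr₂O₇²⁻(aq) + 14 H⁺(aq) + 3 Cd(s) → 2 Cr³⁺(aq) + 7 H₂O(l) + 3 Cd²⁺(aq)
Q = [Cr³⁺]^2·[Cd²⁺]^3 / ([Cr₂O₇²⁻]·[H⁺]^14); log Q = -7.600.
E = E° − (0.0592/n) log Q = +1.73 − (0.0592/6)(-7.600) = +1.805 V.

+1.805 V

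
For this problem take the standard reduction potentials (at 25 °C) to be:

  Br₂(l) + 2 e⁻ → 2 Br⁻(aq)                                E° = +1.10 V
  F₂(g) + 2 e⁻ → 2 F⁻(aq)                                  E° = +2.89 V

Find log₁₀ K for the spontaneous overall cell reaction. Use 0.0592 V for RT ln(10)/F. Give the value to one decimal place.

60.5

Cathode: F₂/F⁻; anode: Br₂/Br⁻. E°cell = +1.79 V, n = 2.
log K = nE°cell / 0.0592 = (2)(+1.79) / 0.0592 = 60.5.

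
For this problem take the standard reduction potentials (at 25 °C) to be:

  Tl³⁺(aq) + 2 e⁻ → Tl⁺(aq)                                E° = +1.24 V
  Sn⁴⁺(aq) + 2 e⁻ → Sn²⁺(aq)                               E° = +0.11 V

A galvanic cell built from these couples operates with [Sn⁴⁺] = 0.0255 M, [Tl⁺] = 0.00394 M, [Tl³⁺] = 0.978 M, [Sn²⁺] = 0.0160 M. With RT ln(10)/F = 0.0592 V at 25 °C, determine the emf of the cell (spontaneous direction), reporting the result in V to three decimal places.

Tl³⁺/Tl⁺ is the cathode (higher E°), Sn⁴⁺/Sn²⁺ the anode: E°cell = +1.24 − (+0.11) = +1.13 V, n = 2.
Overall: Tl³⁺(aq) + Sn²⁺(aq) → Tl⁺(aq) + Sn⁴⁺(aq)
Q = [Tl⁺]·[Sn⁴⁺] / ([Tl³⁺]·[Sn²⁺]); log Q = -2.192.
E = E° − (0.0592/n) log Q = +1.13 − (0.0592/2)(-2.192) = +1.195 V.

+1.195 V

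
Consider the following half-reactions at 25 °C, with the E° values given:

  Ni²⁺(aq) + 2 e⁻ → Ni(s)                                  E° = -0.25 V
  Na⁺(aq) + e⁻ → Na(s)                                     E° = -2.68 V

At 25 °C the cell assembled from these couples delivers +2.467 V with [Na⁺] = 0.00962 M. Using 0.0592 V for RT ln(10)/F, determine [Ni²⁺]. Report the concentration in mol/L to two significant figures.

Ni²⁺/Ni is the cathode, Na⁺/Na the anode: E°cell = +2.43 V, n = 2.
Overall reaction: Ni²⁺(aq) + 2 Na(s) → Ni(s) + 2 Na⁺(aq); Q = [Na⁺]^2/[Ni²⁺]^1.
From E = E° − (0.0592/n) log Q: log Q = (E° − E)·n/0.0592 = (+2.43 − (+2.467))·2/0.0592 = -1.2500.
So 1·log[Ni²⁺] = 2·log(0.00962) − log Q = -4.0336 − (-1.2500) = -2.7836; [Ni²⁺] = 10^(-2.7836) ≈ 0.0016 M.

0.0016 M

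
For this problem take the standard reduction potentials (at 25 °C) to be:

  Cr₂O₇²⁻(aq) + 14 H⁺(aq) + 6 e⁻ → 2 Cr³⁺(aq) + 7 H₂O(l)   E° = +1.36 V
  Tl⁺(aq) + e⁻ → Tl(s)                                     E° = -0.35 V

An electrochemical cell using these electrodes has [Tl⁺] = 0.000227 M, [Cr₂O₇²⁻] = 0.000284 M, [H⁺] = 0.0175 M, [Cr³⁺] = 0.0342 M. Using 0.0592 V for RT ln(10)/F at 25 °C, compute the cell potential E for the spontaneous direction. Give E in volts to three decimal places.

Cr₂O₇²⁻/Cr³⁺ is the cathode (higher E°), Tl⁺/Tl the anode: E°cell = +1.36 − (-0.35) = +1.71 V, n = 6.
Overall: Cr₂O₇²⁻(aq) + 14 H⁺(aq) + 6 Tl(s) → 2 Cr³⁺(aq) + 7 H₂O(l) + 6 Tl⁺(aq)
Q = [Cr³⁺]^2·[Tl⁺]^6 / ([Cr₂O₇²⁻]·[H⁺]^14); log Q = 3.348.
E = E° − (0.0592/n) log Q = +1.71 − (0.0592/6)(3.348) = +1.677 V.

+1.677 V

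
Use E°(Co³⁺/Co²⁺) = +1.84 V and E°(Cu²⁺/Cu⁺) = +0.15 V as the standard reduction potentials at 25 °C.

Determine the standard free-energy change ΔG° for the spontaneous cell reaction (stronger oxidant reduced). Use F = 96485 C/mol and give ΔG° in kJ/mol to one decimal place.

Co³⁺/Co²⁺ (E° = +1.84 V) is the cathode; Cu²⁺/Cu⁺ (E° = +0.15 V) is the anode, so E°cell = +1.69 V.
Balancing electrons gives n = 1 (lcm of 1 and 1).
ΔG° = −nFE° = −(1)(96485)(+1.69) = -163,060 J = -163.1 kJ/mol.

-163.1 kJ/mol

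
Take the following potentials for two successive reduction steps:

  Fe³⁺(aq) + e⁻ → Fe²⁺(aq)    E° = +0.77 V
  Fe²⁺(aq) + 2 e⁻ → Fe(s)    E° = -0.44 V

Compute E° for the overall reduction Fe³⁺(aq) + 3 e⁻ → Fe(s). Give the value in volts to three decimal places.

Standard free energies of sequential steps add: ΔG°₃ = ΔG°₁ + ΔG°₂, so n₃E°₃ = n₁E°₁ + n₂E°₂.
E°₃ = (1×+0.77 + 2×-0.44) / 3 = (-0.110) / 3 = -0.037 V.
E° values themselves are not directly additive — weighting by electron count is essential.

-0.037 V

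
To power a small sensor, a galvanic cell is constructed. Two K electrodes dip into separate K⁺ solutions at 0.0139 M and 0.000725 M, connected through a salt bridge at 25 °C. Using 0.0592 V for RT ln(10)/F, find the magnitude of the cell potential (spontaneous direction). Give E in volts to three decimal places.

+0.076 V

For a concentration cell E°cell = 0. The 0.0139 M side is the cathode (reduction is favoured where [K⁺] is higher).
With n = 1, E = −(0.0592/1) log([K⁺]ₐₙ/[K⁺]꜀ₐₜ) = −(0.0592/1) log(0.000725/0.0139) = −(0.0592/1)(-1.283) = +0.076 V.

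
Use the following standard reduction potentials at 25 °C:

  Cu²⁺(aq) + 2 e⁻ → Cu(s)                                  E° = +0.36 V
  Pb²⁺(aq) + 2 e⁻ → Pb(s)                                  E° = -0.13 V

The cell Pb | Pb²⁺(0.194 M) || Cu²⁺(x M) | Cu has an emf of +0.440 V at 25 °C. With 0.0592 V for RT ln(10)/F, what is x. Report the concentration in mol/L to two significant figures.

Cu²⁺/Cu is the cathode, Pb²⁺/Pb the anode: E°cell = +0.49 V, n = 2.
Overall reaction: Cu²⁺(aq) + Pb(s) → Cu(s) + Pb²⁺(aq); Q = [Pb²⁺]^1/[Cu²⁺]^1.
From E = E° − (0.0592/n) log Q: log Q = (E° − E)·n/0.0592 = (+0.49 − (+0.440))·2/0.0592 = 1.6892.
So 1·log[Cu²⁺] = 1·log(0.194) − log Q = -0.7122 − (1.6892) = -2.4014; [Cu²⁺] = 10^(-2.4014) ≈ 0.0040 M.

0.0040 M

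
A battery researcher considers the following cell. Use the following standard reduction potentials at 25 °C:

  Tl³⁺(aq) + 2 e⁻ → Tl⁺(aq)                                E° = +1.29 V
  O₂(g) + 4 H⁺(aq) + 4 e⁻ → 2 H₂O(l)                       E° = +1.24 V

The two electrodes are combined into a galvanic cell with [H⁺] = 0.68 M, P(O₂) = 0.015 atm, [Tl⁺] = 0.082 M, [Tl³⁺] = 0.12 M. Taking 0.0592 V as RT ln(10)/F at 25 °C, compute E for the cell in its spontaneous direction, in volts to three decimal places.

+0.092 V

Tl³⁺/Tl⁺ is the cathode (higher E°), O₂/H₂O the anode: E°cell = +1.29 − (+1.24) = +0.05 V, n = 4.
Overall: 2 Tl³⁺(aq) + 2 H₂O(l) → 2 Tl⁺(aq) + O₂(g) + 4 H⁺(aq)
Q = [Tl⁺]^2·P(O₂)·[H⁺]^4 / ([Tl³⁺]^2); log Q = -2.825.
E = E° − (0.0592/n) log Q = +0.05 − (0.0592/4)(-2.825) = +0.092 V.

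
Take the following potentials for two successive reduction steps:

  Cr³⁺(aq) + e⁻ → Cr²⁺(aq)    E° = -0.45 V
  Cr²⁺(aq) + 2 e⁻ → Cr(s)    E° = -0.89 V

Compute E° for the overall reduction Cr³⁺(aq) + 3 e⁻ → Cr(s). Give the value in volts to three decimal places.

Adding the free-energy changes (−nFE°) of the two steps gives −n₃FE°₃ = −n₁FE°₁ − n₂FE°₂.
E°₃ = (1×-0.45 + 2×-0.89) / 3 = (-2.230) / 3 = -0.743 V.

-0.743 V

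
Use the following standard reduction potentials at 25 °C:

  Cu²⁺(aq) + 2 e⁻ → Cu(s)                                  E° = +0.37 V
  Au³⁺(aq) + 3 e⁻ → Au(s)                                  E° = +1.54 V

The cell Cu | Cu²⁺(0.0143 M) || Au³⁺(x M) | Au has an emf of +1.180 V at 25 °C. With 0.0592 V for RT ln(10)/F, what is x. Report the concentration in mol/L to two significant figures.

Au³⁺/Au is the cathode, Cu²⁺/Cu the anode: E°cell = +1.17 V, n = 6.
Overall reaction: 2 Au³⁺(aq) + 3 Cu(s) → 2 Au(s) + 3 Cu²⁺(aq); Q = [Cu²⁺]^3/[Au³⁺]^2.
From E = E° − (0.0592/n) log Q: log Q = (E° − E)·n/0.0592 = (+1.17 − (+1.180))·6/0.0592 = -1.0135.
So 2·log[Au³⁺] = 3·log(0.0143) − log Q = -5.5340 − (-1.0135) = -4.5205; log[Au³⁺] = -4.5205 / 2 = -2.2603; [Au³⁺] = 10^(-2.2603) ≈ 0.0055 M.

0.0055 M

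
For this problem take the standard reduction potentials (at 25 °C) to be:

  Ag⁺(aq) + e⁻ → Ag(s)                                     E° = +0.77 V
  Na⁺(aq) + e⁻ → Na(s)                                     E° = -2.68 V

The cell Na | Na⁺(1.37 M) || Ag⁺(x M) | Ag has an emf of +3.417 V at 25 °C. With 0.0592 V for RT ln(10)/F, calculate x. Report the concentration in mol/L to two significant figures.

0.38 M

Ag⁺/Ag is the cathode, Na⁺/Na the anode: E°cell = +3.45 V, n = 1.
Overall reaction: Ag⁺(aq) + Na(s) → Ag(s) + Na⁺(aq); Q = [Na⁺]^1/[Ag⁺]^1.
From E = E° − (0.0592/n) log Q: log Q = (E° − E)·n/0.0592 = (+3.45 − (+3.417))·1/0.0592 = 0.5574.
So 1·log[Ag⁺] = 1·log(1.37) − log Q = 0.1367 − (0.5574) = -0.4207; [Ag⁺] = 10^(-0.4207) ≈ 0.38 M.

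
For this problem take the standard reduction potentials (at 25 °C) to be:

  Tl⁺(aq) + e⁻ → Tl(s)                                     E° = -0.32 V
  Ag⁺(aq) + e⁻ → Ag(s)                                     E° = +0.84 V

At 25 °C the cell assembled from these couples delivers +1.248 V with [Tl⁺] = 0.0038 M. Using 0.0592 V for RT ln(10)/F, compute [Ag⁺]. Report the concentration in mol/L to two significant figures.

Ag⁺/Ag is the cathode, Tl⁺/Tl the anode: E°cell = +1.16 V, n = 1.
Overall reaction: Ag⁺(aq) + Tl(s) → Ag(s) + Tl⁺(aq); Q = [Tl⁺]^1/[Ag⁺]^1.
From E = E° − (0.0592/n) log Q: log Q = (E° − E)·n/0.0592 = (+1.16 − (+1.248))·1/0.0592 = -1.4865.
So 1·log[Ag⁺] = 1·log(0.0038) − log Q = -2.4202 − (-1.4865) = -0.9337; [Ag⁺] = 10^(-0.9337) ≈ 0.12 M.

0.12 M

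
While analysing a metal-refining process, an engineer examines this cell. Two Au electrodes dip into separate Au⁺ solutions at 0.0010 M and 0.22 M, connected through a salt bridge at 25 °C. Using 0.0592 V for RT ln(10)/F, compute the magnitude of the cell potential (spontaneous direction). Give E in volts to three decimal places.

For a concentration cell E°cell = 0. The 0.22 M side is the cathode (reduction is favoured where [Au⁺] is higher).
With n = 1, E = −(0.0592/1) log([Au⁺]ₐₙ/[Au⁺]꜀ₐₜ) = −(0.0592/1) log(0.001/0.22) = −(0.0592/1)(-2.342) = +0.139 V.

+0.139 V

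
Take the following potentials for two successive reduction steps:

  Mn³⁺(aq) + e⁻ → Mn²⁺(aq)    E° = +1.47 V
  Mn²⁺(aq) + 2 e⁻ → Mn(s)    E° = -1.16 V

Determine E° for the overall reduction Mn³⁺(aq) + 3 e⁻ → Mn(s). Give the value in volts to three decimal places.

-0.283 V

Since ΔG° = −nFE° is additive over sequential reductions, n₃E°₃ = n₁E°₁ + n₂E°₂.
E°₃ = (1×+1.47 + 2×-1.16) / 3 = (-0.850) / 3 = -0.283 V.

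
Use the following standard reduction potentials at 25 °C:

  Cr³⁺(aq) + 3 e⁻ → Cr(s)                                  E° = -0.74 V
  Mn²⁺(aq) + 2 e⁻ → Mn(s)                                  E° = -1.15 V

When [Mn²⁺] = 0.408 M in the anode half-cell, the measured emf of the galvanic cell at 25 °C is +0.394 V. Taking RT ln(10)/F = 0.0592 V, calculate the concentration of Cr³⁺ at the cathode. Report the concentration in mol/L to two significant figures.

0.040 M

Cr³⁺/Cr is the cathode, Mn²⁺/Mn the anode: E°cell = +0.41 V, n = 6.
Overall reaction: 2 Cr³⁺(aq) + 3 Mn(s) → 2 Cr(s) + 3 Mn²⁺(aq); Q = [Mn²⁺]^3/[Cr³⁺]^2.
From E = E° − (0.0592/n) log Q: log Q = (E° − E)·n/0.0592 = (+0.41 − (+0.394))·6/0.0592 = 1.6216.
So 2·log[Cr³⁺] = 3·log(0.408) − log Q = -1.1680 − (1.6216) = -2.7896; log[Cr³⁺] = -2.7896 / 2 = -1.3948; [Cr³⁺] = 10^(-1.3948) ≈ 0.040 M.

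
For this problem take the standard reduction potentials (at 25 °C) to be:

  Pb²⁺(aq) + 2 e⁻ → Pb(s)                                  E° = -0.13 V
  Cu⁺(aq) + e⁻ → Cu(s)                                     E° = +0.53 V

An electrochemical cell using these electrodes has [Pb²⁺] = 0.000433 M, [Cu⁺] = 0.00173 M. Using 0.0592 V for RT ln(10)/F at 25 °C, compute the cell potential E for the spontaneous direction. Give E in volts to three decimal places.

Cu⁺/Cu is the cathode (higher E°), Pb²⁺/Pb the anode: E°cell = +0.53 − (-0.13) = +0.66 V, n = 2.
Overall: 2 Cu⁺(aq) + Pb(s) → 2 Cu(s) + Pb²⁺(aq)
Q = [Pb²⁺] / ([Cu⁺]^2); log Q = 2.160.
E = E° − (0.0592/n) log Q = +0.66 − (0.0592/2)(2.160) = +0.596 V.

+0.596 V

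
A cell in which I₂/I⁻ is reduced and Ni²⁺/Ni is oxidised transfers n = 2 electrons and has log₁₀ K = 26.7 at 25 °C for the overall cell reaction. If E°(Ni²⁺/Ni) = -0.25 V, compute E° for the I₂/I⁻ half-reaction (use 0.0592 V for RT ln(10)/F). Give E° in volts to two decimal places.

E°cell = (0.0592/n)·log K = (0.0592/2)(26.7) = +0.790 V.
Since I₂/I⁻ is the cathode and Ni²⁺/Ni the anode, E°cell = E°(I₂/I⁻) − E°(Ni²⁺/Ni).
So E°(I₂/I⁻) = E°cell + E°(Ni²⁺/Ni) = +0.790 + (-0.25) = +0.54 V.

+0.54 V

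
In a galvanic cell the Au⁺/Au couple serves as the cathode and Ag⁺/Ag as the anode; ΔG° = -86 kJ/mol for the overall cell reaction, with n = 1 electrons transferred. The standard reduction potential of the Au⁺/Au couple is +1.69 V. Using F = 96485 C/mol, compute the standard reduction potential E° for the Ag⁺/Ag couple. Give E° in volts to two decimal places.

+0.80 V

E°cell = −ΔG°/(nF) = −(-86×10³)/((1)(96485)) = +0.891 V.
Since Au⁺/Au is the cathode and Ag⁺/Ag the anode, E°cell = E°(Au⁺/Au) − E°(Ag⁺/Ag).
So E°(Ag⁺/Ag) = E°(Au⁺/Au) − E°cell = (+1.69) − (+0.891) = +0.80 V.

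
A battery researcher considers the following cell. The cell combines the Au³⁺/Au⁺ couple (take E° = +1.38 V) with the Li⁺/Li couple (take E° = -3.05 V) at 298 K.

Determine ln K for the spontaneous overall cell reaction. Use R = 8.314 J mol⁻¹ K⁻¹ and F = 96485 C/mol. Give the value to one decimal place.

345.0

Cathode: Au³⁺/Au⁺; anode: Li⁺/Li. E°cell = (+1.38) − (-3.05) = +4.43 V, with n = 2.
ΔG° = −nFE° = −RT ln K, so ln K = nFE°/(RT) = (2)(96485)(+4.43) / ((8.314)(298)) = 345.038.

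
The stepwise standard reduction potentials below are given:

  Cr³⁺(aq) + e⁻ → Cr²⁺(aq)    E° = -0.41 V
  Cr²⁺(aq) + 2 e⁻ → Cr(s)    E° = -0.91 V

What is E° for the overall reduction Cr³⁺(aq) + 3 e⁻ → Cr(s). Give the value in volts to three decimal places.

Standard free energies of sequential steps add: ΔG°₃ = ΔG°₁ + ΔG°₂, so n₃E°₃ = n₁E°₁ + n₂E°₂.
E°₃ = (1×-0.41 + 2×-0.91) / 3 = (-2.230) / 3 = -0.743 V.

-0.743 V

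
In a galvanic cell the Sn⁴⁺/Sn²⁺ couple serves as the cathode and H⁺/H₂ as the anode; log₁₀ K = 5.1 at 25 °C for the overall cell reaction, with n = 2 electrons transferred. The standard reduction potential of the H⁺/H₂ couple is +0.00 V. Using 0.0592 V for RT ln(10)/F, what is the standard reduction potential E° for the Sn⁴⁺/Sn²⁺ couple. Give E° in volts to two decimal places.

E°cell = (0.0592/n)·log K = (0.0592/2)(5.1) = +0.151 V.
Since Sn⁴⁺/Sn²⁺ is the cathode and H⁺/H₂ the anode, E°cell = E°(Sn⁴⁺/Sn²⁺) − E°(H⁺/H₂).
So E°(Sn⁴⁺/Sn²⁺) = E°cell + E°(H⁺/H₂) = +0.151 + (+0.00) = +0.15 V.

+0.15 V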